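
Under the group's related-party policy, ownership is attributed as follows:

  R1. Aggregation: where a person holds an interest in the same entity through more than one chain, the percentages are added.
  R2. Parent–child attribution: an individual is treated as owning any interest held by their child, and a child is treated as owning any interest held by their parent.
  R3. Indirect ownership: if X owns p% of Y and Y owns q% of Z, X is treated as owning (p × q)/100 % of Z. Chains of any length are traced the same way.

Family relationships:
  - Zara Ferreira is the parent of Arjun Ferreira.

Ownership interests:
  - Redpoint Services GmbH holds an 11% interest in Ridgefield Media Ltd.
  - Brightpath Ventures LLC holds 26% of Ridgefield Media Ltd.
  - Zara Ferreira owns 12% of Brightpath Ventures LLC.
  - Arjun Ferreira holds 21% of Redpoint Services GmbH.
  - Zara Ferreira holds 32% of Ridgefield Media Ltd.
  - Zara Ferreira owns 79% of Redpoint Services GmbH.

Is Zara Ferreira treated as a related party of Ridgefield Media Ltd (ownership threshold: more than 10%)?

Yes

By parent–child attribution (R2), Zara Ferreira is treated as also owning Arjun Ferreira's interest in Redpoint Services GmbH, giving 79% + 21% = 100%.
Chain via Brightpath Ventures LLC (R3): 12% × 26% = 3.12% of Ridgefield Media Ltd.
Chain via Redpoint Services GmbH (R3): 100% × 11% = 11% of Ridgefield Media Ltd.
Direct interest in Ridgefield Media Ltd: 32%.
Aggregating (R1): 3.12% + 11% + 32% = 46.12%.
46.12% exceeds the 10% threshold, so Zara is a related party to Ridgefield Media Ltd.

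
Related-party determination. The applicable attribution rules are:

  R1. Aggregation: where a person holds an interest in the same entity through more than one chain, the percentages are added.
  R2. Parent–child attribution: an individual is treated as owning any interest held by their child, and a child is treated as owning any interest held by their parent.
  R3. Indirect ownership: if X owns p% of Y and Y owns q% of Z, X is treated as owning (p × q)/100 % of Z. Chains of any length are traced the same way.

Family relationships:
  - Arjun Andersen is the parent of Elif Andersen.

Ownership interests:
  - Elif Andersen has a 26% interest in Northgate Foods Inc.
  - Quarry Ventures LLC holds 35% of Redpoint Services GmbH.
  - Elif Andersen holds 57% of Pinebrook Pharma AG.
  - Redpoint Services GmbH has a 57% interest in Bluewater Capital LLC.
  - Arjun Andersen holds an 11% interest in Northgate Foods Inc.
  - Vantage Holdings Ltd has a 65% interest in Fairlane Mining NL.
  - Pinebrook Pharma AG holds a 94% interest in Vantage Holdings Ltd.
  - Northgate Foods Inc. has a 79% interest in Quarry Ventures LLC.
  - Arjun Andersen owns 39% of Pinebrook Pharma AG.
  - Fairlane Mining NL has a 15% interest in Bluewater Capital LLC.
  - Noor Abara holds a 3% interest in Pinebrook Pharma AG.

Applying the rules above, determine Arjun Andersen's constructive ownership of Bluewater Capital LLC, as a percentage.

By parent–child attribution (R2), Arjun Andersen is treated as also owning Elif Andersen's interest in Pinebrook Pharma AG, giving 39% + 57% = 96%.
By parent–child attribution (R2), Arjun Andersen is treated as also owning Elif Andersen's interest in Northgate Foods Inc, giving 11% + 26% = 37%.
Chain via Pinebrook Pharma AG → Vantage Holdings Ltd → Fairlane Mining NL (R3): 96% × 94% × 65% × 15% = 8.7984% of Bluewater Capital LLC.
Chain via Northgate Foods Inc. → Quarry Ventures LLC → Redpoint Services GmbH (R3): 37% × 79% × 35% × 57% = 5.831385% of Bluewater Capital LLC.
Aggregating (R1): 8.7984% + 5.831385% = 14.629785%.

14.629785%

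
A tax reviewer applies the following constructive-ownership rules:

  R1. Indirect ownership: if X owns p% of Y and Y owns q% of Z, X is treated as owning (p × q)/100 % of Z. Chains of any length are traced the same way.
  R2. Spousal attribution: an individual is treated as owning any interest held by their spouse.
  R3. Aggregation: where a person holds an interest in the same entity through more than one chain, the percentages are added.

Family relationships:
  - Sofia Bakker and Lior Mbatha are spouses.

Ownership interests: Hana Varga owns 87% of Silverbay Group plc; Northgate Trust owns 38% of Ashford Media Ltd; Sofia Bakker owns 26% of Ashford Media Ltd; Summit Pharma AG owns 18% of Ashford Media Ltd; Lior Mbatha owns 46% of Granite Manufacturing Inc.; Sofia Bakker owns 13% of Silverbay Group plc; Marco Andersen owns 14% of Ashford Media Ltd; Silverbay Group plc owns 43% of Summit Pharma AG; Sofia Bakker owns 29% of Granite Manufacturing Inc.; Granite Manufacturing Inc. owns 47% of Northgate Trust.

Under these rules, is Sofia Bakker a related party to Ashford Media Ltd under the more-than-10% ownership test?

Yes

By spousal attribution (R2), Sofia Bakker is treated as also owning Lior Mbatha's interest in Granite Manufacturing Inc, giving 29% + 46% = 75%.
Chain via Granite Manufacturing Inc. → Northgate Trust (R1): 75% × 47% × 38% = 13.395% of Ashford Media Ltd.
Chain via Silverbay Group plc → Summit Pharma AG (R1): 13% × 43% × 18% = 1.0062% of Ashford Media Ltd.
Direct interest in Ashford Media Ltd: 26%.
Aggregating (R3): 13.395% + 1.0062% + 26% = 40.4012%.
40.4012% exceeds the 10% threshold, so Sofia is a related party to Ashford Media Ltd.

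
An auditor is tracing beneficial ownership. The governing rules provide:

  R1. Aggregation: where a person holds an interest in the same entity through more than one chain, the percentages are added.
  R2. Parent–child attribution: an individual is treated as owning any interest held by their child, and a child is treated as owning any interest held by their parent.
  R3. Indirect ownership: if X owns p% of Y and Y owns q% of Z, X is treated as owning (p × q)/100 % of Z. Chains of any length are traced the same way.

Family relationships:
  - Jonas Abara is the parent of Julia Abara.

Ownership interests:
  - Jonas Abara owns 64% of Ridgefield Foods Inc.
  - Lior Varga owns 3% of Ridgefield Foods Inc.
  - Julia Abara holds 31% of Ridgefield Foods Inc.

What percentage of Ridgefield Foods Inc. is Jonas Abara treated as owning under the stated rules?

By parent–child attribution (R2), Jonas Abara is treated as also owning Julia Abara's interest in Ridgefield Foods Inc, giving 64% + 31% = 95%.
Direct interest in Ridgefield Foods Inc: 95%.

95%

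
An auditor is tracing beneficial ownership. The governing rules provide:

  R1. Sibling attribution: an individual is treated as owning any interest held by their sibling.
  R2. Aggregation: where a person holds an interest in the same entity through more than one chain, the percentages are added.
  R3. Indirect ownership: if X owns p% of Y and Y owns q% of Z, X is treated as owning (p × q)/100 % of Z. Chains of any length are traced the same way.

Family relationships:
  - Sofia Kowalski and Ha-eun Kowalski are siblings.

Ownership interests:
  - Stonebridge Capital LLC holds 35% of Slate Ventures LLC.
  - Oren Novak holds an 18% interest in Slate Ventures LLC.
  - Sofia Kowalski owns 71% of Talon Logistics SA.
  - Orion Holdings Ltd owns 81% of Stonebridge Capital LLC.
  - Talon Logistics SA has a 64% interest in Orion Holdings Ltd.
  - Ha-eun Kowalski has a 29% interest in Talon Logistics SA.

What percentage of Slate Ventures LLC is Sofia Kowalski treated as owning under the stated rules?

18.144%

By sibling attribution (R1), Sofia Kowalski is treated as also owning Ha-eun Kowalski's interest in Talon Logistics SA, giving 71% + 29% = 100%.
Chain via Talon Logistics SA → Orion Holdings Ltd → Stonebridge Capital LLC (R3): 100% × 64% × 81% × 35% = 18.144% of Slate Ventures LLC.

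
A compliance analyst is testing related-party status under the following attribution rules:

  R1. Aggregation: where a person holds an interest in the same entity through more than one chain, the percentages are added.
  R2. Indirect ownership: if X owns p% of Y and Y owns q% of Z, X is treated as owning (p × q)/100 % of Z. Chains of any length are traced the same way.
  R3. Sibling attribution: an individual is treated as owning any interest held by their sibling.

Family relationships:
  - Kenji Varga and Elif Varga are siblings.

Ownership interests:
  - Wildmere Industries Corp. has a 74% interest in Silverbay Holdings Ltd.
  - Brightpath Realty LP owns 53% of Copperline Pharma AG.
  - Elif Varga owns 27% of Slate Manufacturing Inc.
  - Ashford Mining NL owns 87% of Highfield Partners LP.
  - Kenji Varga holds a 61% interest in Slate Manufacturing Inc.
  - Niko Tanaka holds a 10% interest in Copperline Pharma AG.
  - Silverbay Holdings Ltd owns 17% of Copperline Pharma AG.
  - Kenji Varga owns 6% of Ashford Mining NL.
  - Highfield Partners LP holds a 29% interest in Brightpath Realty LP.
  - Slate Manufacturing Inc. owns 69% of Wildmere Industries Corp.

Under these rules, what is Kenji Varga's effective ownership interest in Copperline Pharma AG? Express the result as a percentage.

8.44089%

By sibling attribution (R3), Kenji Varga is treated as also owning Elif Varga's interest in Slate Manufacturing Inc, giving 61% + 27% = 88%.
Chain via Ashford Mining NL → Highfield Partners LP → Brightpath Realty LP (R2): 6% × 87% × 29% × 53% = 0.802314% of Copperline Pharma AG.
Chain via Slate Manufacturing Inc. → Wildmere Industries Corp. → Silverbay Holdings Ltd (R2): 88% × 69% × 74% × 17% = 7.638576% of Copperline Pharma AG.
Aggregating (R1): 0.802314% + 7.638576% = 8.44089%.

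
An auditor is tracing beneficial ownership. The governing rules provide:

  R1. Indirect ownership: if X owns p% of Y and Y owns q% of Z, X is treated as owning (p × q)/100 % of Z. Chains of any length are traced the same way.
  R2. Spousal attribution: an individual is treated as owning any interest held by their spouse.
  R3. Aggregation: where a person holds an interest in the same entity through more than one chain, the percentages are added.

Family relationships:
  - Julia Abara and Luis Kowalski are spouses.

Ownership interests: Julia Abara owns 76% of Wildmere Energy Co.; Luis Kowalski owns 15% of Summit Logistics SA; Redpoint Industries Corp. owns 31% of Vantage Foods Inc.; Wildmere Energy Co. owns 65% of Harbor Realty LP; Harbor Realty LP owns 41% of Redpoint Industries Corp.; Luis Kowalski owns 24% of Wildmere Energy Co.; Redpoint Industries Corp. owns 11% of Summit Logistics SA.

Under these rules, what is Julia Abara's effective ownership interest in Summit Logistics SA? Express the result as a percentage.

By spousal attribution (R2), Julia Abara is treated as also owning Luis Kowalski's interest in Wildmere Energy Co, giving 76% + 24% = 100%.
By spousal attribution (R2), Julia Abara is treated as owning Luis Kowalski's 15% interest in Summit Logistics SA.
Chain via Wildmere Energy Co. → Harbor Realty LP → Redpoint Industries Corp. (R1): 100% × 65% × 41% × 11% = 2.9315% of Summit Logistics SA.
Direct interest in Summit Logistics SA: 15%.
Aggregating (R3): 2.9315% + 15% = 17.9315%.

17.9315%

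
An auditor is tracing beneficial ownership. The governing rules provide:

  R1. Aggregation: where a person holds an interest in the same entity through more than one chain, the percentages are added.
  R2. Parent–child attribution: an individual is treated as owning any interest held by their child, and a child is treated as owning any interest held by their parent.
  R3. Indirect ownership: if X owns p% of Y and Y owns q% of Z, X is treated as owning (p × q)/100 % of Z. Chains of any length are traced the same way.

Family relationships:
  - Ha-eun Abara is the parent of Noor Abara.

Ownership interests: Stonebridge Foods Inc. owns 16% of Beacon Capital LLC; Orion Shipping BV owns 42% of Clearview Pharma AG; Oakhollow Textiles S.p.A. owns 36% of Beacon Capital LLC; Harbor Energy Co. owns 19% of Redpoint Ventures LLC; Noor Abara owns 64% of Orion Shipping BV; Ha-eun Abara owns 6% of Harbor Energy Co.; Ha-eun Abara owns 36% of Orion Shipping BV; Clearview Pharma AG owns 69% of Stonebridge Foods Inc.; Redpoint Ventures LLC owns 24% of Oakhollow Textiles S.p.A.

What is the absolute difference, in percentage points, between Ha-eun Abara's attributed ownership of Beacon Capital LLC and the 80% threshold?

75.264704

By parent–child attribution (R2), Ha-eun Abara is treated as also owning Noor Abara's interest in Orion Shipping BV, giving 36% + 64% = 100%.
Chain via Harbor Energy Co. → Redpoint Ventures LLC → Oakhollow Textiles S.p.A. (R3): 6% × 19% × 24% × 36% = 0.098496% of Beacon Capital LLC.
Chain via Orion Shipping BV → Clearview Pharma AG → Stonebridge Foods Inc. (R3): 100% × 42% × 69% × 16% = 4.6368% of Beacon Capital LLC.
Aggregating (R1): 0.098496% + 4.6368% = 4.735296%.
4.735296% falls short of the 80% threshold by 75.264704 percentage points.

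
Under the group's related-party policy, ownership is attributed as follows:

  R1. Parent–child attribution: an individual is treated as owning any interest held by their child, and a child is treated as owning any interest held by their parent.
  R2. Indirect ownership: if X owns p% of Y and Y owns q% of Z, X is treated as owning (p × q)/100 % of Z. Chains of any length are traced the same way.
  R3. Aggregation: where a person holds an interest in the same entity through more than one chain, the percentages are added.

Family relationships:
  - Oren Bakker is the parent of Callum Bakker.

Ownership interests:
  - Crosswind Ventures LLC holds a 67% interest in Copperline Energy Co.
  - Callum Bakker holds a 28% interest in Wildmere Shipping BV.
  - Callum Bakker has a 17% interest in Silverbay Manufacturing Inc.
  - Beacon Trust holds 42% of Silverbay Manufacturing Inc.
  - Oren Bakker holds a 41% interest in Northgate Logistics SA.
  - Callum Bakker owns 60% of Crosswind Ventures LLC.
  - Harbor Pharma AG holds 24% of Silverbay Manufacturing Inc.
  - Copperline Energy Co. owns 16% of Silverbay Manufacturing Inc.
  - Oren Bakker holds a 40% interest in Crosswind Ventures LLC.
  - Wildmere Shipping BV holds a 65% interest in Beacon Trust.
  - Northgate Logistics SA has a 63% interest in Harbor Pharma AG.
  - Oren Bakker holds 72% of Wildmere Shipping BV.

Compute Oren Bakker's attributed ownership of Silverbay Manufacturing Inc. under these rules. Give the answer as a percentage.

61.2192%

By parent–child attribution (R1), Oren Bakker is treated as also owning Callum Bakker's interest in Wildmere Shipping BV, giving 72% + 28% = 100%.
By parent–child attribution (R1), Oren Bakker is treated as also owning Callum Bakker's interest in Crosswind Ventures LLC, giving 40% + 60% = 100%.
By parent–child attribution (R1), Oren Bakker is treated as owning Callum Bakker's 17% interest in Silverbay Manufacturing Inc.
Chain via Northgate Logistics SA → Harbor Pharma AG (R2): 41% × 63% × 24% = 6.1992% of Silverbay Manufacturing Inc.
Chain via Wildmere Shipping BV → Beacon Trust (R2): 100% × 65% × 42% = 27.3% of Silverbay Manufacturing Inc.
Chain via Crosswind Ventures LLC → Copperline Energy Co. (R2): 100% × 67% × 16% = 10.72% of Silverbay Manufacturing Inc.
Direct interest in Silverbay Manufacturing Inc: 17%.
Aggregating (R3): 6.1992% + 27.3% + 10.72% + 17% = 61.2192%.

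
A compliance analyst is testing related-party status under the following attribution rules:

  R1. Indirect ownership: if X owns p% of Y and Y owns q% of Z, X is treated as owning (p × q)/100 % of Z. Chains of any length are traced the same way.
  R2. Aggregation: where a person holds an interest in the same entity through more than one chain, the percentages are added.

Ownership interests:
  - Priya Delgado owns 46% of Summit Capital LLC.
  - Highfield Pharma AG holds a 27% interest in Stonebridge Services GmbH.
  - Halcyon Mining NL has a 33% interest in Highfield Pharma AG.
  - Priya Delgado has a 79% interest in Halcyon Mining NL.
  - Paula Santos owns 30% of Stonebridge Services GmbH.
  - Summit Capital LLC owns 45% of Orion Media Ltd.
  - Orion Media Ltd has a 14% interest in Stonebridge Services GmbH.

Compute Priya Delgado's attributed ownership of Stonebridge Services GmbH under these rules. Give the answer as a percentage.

9.9369%

Chain via Halcyon Mining NL → Highfield Pharma AG (R1): 79% × 33% × 27% = 7.0389% of Stonebridge Services GmbH.
Chain via Summit Capital LLC → Orion Media Ltd (R1): 46% × 45% × 14% = 2.898% of Stonebridge Services GmbH.
Aggregating (R2): 7.0389% + 2.898% = 9.9369%.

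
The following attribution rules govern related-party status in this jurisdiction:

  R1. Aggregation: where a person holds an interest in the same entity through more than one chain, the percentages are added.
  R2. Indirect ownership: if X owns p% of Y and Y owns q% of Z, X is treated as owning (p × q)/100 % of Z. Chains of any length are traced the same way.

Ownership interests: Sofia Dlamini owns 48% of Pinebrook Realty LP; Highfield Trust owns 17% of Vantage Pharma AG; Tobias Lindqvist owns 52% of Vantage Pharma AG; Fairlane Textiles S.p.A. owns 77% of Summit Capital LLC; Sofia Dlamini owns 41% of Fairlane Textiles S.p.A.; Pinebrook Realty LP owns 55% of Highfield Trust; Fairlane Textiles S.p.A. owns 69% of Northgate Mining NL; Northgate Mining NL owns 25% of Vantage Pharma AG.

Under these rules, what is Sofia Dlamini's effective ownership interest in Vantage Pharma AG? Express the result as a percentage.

11.5605%

Chain via Pinebrook Realty LP → Highfield Trust (R2): 48% × 55% × 17% = 4.488% of Vantage Pharma AG.
Chain via Fairlane Textiles S.p.A. → Northgate Mining NL (R2): 41% × 69% × 25% = 7.0725% of Vantage Pharma AG.
Aggregating (R1): 4.488% + 7.0725% = 11.5605%.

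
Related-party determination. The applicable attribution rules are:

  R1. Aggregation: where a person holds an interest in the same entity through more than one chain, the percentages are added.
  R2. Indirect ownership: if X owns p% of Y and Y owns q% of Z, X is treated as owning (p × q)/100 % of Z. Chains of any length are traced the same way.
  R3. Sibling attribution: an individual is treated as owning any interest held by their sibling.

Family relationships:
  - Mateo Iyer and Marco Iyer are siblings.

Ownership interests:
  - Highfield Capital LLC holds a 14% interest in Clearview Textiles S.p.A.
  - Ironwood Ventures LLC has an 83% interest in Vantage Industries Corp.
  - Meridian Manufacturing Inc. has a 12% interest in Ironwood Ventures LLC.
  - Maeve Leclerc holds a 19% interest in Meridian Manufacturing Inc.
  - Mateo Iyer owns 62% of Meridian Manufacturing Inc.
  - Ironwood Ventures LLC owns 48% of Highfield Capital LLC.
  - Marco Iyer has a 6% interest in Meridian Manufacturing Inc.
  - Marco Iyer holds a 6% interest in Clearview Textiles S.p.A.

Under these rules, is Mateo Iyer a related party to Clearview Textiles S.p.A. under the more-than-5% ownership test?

Yes

By sibling attribution (R3), Mateo Iyer is treated as also owning Marco Iyer's interest in Meridian Manufacturing Inc, giving 62% + 6% = 68%.
By sibling attribution (R3), Mateo Iyer is treated as owning Marco Iyer's 6% interest in Clearview Textiles S.p.A.
Chain via Meridian Manufacturing Inc. → Ironwood Ventures LLC → Highfield Capital LLC (R2): 68% × 12% × 48% × 14% = 0.548352% of Clearview Textiles S.p.A.
Direct interest in Clearview Textiles S.p.A: 6%.
Aggregating (R1): 0.548352% + 6% = 6.548352%.
6.548352% exceeds the 5% threshold, so Mateo is a related party to Clearview Textiles S.p.A.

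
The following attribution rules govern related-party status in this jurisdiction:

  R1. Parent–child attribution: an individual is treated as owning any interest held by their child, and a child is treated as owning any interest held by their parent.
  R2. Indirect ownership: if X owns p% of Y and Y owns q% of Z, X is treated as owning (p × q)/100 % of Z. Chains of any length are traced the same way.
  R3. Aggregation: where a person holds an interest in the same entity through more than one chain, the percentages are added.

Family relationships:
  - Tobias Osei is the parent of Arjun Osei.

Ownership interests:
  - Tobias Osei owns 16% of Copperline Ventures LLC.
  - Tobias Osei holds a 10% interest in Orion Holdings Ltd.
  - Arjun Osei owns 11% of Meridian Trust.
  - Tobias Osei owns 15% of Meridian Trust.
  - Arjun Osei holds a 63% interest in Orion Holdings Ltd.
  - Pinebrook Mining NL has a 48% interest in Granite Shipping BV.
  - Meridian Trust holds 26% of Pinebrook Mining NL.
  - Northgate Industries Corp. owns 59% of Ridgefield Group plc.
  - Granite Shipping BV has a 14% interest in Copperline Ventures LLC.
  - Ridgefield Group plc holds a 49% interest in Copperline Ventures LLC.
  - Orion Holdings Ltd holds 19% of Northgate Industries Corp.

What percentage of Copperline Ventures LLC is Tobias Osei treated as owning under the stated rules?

20.464089%

By parent–child attribution (R1), Tobias Osei is treated as also owning Arjun Osei's interest in Meridian Trust, giving 15% + 11% = 26%.
By parent–child attribution (R1), Tobias Osei is treated as also owning Arjun Osei's interest in Orion Holdings Ltd, giving 10% + 63% = 73%.
Chain via Meridian Trust → Pinebrook Mining NL → Granite Shipping BV (R2): 26% × 26% × 48% × 14% = 0.454272% of Copperline Ventures LLC.
Chain via Orion Holdings Ltd → Northgate Industries Corp. → Ridgefield Group plc (R2): 73% × 19% × 59% × 49% = 4.009817% of Copperline Ventures LLC.
Direct interest in Copperline Ventures LLC: 16%.
Aggregating (R3): 0.454272% + 4.009817% + 16% = 20.464089%.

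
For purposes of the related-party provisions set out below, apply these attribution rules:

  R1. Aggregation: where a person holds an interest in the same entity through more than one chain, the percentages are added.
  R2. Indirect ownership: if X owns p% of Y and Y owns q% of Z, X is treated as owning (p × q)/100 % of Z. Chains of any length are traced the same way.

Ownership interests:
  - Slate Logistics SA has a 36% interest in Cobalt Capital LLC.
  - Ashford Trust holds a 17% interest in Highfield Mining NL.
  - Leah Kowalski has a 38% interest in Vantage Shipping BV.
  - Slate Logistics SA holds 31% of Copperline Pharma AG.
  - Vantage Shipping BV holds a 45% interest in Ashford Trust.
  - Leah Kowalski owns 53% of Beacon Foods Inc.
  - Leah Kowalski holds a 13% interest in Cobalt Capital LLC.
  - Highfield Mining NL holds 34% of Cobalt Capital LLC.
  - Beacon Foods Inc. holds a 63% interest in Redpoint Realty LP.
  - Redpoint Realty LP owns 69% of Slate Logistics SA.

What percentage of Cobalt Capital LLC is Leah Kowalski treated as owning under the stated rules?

Chain via Vantage Shipping BV → Ashford Trust → Highfield Mining NL (R2): 38% × 45% × 17% × 34% = 0.98838% of Cobalt Capital LLC.
Chain via Beacon Foods Inc. → Redpoint Realty LP → Slate Logistics SA (R2): 53% × 63% × 69% × 36% = 8.294076% of Cobalt Capital LLC.
Direct interest in Cobalt Capital LLC: 13%.
Aggregating (R1): 0.98838% + 8.294076% + 13% = 22.282456%.

22.282456%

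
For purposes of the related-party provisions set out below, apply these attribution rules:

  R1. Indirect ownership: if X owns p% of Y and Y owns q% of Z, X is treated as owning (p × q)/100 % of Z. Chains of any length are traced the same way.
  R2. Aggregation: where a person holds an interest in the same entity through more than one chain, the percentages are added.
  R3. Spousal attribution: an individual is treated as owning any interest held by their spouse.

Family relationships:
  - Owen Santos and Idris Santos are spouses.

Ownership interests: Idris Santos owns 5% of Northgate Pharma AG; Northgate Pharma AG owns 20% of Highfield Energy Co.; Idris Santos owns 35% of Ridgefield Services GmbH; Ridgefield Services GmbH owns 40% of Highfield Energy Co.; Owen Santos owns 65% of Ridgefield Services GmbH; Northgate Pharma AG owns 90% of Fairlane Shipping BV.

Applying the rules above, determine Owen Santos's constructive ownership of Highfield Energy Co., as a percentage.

By spousal attribution (R3), Owen Santos is treated as also owning Idris Santos's interest in Ridgefield Services GmbH, giving 65% + 35% = 100%.
By spousal attribution (R3), Owen Santos is treated as owning Idris Santos's 5% interest in Northgate Pharma AG.
Chain via Ridgefield Services GmbH (R1): 100% × 40% = 40% of Highfield Energy Co.
Chain via Northgate Pharma AG (R1): 5% × 20% = 1% of Highfield Energy Co.
Aggregating (R2): 40% + 1% = 41%.

41%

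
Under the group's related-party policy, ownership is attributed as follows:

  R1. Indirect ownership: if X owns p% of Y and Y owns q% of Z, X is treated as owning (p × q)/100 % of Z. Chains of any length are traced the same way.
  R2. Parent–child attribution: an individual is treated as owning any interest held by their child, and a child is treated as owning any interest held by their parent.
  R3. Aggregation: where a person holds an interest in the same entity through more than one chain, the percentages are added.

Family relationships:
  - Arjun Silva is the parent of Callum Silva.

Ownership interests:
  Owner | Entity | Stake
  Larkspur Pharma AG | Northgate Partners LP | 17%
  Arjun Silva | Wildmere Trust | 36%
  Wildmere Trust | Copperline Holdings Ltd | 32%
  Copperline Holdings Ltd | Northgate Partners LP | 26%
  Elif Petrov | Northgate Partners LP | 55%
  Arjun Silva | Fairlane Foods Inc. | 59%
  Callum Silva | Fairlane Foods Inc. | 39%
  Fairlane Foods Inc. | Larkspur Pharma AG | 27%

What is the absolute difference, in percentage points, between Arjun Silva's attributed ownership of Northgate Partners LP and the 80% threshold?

By parent–child attribution (R2), Arjun Silva is treated as also owning Callum Silva's interest in Fairlane Foods Inc, giving 59% + 39% = 98%.
Chain via Wildmere Trust → Copperline Holdings Ltd (R1): 36% × 32% × 26% = 2.9952% of Northgate Partners LP.
Chain via Fairlane Foods Inc. → Larkspur Pharma AG (R1): 98% × 27% × 17% = 4.4982% of Northgate Partners LP.
Aggregating (R3): 2.9952% + 4.4982% = 7.4934%.
7.4934% falls short of the 80% threshold by 72.5066 percentage points.

72.5066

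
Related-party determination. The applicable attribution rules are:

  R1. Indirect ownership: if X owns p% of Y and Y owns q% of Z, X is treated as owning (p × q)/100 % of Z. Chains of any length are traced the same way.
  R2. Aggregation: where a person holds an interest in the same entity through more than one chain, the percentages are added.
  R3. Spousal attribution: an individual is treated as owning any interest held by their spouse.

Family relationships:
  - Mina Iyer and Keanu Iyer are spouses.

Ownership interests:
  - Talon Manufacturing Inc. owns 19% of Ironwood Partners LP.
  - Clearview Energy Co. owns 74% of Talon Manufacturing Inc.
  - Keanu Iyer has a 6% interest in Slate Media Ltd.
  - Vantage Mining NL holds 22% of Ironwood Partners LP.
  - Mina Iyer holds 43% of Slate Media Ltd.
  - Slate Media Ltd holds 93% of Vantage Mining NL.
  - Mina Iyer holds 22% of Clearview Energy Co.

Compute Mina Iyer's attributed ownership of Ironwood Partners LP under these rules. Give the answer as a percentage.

By spousal attribution (R3), Mina Iyer is treated as also owning Keanu Iyer's interest in Slate Media Ltd, giving 43% + 6% = 49%.
Chain via Clearview Energy Co. → Talon Manufacturing Inc. (R1): 22% × 74% × 19% = 3.0932% of Ironwood Partners LP.
Chain via Slate Media Ltd → Vantage Mining NL (R1): 49% × 93% × 22% = 10.0254% of Ironwood Partners LP.
Aggregating (R2): 3.0932% + 10.0254% = 13.1186%.

13.1186%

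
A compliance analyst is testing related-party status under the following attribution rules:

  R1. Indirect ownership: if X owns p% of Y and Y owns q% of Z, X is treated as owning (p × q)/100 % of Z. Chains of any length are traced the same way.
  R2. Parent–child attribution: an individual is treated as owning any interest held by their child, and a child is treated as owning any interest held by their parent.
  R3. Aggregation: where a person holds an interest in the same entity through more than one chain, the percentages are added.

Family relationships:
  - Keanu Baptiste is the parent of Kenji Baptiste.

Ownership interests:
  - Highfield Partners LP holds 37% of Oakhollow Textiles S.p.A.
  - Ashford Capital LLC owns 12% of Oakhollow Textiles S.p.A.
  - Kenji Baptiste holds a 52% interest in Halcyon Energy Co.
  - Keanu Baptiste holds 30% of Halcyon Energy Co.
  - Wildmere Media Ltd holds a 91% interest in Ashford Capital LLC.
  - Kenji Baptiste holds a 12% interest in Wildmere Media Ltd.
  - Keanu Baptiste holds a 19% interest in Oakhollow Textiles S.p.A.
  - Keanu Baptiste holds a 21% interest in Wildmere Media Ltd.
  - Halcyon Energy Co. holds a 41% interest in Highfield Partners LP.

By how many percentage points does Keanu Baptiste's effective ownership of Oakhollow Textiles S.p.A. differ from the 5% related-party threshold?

30.043

By parent–child attribution (R2), Keanu Baptiste is treated as also owning Kenji Baptiste's interest in Wildmere Media Ltd, giving 21% + 12% = 33%.
By parent–child attribution (R2), Keanu Baptiste is treated as also owning Kenji Baptiste's interest in Halcyon Energy Co, giving 30% + 52% = 82%.
Chain via Wildmere Media Ltd → Ashford Capital LLC (R1): 33% × 91% × 12% = 3.6036% of Oakhollow Textiles S.p.A.
Chain via Halcyon Energy Co. → Highfield Partners LP (R1): 82% × 41% × 37% = 12.4394% of Oakhollow Textiles S.p.A.
Direct interest in Oakhollow Textiles S.p.A: 19%.
Aggregating (R3): 3.6036% + 12.4394% + 19% = 35.043%.
35.043% exceeds the 5% threshold by 30.043 percentage points.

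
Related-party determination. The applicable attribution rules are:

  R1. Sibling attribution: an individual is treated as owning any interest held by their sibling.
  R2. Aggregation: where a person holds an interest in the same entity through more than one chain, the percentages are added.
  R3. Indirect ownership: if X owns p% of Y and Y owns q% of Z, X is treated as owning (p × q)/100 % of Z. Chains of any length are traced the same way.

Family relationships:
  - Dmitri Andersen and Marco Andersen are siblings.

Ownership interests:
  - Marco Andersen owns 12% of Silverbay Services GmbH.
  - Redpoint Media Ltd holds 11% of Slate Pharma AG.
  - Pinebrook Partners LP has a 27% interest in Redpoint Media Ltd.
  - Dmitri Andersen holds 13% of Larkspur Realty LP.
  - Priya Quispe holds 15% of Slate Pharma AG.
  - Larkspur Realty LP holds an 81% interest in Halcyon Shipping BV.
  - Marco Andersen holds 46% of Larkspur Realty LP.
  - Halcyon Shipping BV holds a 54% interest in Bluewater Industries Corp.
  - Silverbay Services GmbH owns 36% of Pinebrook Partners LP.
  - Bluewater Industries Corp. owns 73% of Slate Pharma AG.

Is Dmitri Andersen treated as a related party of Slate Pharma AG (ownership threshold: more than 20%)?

No

By sibling attribution (R1), Dmitri Andersen is treated as also owning Marco Andersen's interest in Larkspur Realty LP, giving 13% + 46% = 59%.
By sibling attribution (R1), Dmitri Andersen is treated as owning Marco Andersen's 12% interest in Silverbay Services GmbH.
Chain via Larkspur Realty LP → Halcyon Shipping BV → Bluewater Industries Corp. (R3): 59% × 81% × 54% × 73% = 18.838818% of Slate Pharma AG.
Chain via Silverbay Services GmbH → Pinebrook Partners LP → Redpoint Media Ltd (R3): 12% × 36% × 27% × 11% = 0.128304% of Slate Pharma AG.
Aggregating (R2): 18.838818% + 0.128304% = 18.967122%.
18.967122% does not exceed the 20% threshold, so Dmitri is not a related party to Slate Pharma AG.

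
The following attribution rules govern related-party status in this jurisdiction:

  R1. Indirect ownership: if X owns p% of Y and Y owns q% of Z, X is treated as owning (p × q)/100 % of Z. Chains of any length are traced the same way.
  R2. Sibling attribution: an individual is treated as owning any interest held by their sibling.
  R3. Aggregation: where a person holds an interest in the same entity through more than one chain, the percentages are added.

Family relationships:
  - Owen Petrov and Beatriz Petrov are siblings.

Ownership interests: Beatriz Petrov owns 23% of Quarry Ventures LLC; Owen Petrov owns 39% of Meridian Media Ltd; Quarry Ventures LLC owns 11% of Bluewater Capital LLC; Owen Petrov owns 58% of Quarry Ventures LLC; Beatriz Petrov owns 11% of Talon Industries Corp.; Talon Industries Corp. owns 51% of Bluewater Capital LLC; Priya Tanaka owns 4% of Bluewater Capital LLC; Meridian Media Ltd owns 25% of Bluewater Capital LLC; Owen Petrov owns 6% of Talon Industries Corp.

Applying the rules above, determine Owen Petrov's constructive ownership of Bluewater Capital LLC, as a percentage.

By sibling attribution (R2), Owen Petrov is treated as also owning Beatriz Petrov's interest in Quarry Ventures LLC, giving 58% + 23% = 81%.
By sibling attribution (R2), Owen Petrov is treated as also owning Beatriz Petrov's interest in Talon Industries Corp, giving 6% + 11% = 17%.
Chain via Meridian Media Ltd (R1): 39% × 25% = 9.75% of Bluewater Capital LLC.
Chain via Quarry Ventures LLC (R1): 81% × 11% = 8.91% of Bluewater Capital LLC.
Chain via Talon Industries Corp. (R1): 17% × 51% = 8.67% of Bluewater Capital LLC.
Aggregating (R3): 9.75% + 8.91% + 8.67% = 27.33%.

27.33%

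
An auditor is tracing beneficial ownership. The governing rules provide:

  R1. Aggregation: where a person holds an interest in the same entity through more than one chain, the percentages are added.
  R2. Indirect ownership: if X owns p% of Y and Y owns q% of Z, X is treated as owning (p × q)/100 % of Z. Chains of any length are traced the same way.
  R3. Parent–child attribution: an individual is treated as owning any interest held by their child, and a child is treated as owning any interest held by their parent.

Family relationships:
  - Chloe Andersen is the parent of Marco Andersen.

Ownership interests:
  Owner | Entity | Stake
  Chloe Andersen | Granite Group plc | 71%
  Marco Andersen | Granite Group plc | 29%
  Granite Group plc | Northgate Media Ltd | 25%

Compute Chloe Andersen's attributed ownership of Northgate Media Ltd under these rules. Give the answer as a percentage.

By parent–child attribution (R3), Chloe Andersen is treated as also owning Marco Andersen's interest in Granite Group plc, giving 71% + 29% = 100%.
Chain via Granite Group plc (R2): 100% × 25% = 25% of Northgate Media Ltd.

25%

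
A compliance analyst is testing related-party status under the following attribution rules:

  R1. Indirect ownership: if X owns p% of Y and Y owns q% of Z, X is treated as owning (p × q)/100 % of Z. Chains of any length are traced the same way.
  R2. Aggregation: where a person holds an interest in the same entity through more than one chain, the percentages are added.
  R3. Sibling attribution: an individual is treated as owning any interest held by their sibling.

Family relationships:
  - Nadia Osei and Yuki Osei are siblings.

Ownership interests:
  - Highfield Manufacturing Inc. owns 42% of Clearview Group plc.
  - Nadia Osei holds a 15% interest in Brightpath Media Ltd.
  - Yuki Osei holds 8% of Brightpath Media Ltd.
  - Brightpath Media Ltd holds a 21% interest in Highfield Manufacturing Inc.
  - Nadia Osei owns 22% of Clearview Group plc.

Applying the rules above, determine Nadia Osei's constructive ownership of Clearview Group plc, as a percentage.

By sibling attribution (R3), Nadia Osei is treated as also owning Yuki Osei's interest in Brightpath Media Ltd, giving 15% + 8% = 23%.
Chain via Brightpath Media Ltd → Highfield Manufacturing Inc. (R1): 23% × 21% × 42% = 2.0286% of Clearview Group plc.
Direct interest in Clearview Group plc: 22%.
Aggregating (R2): 2.0286% + 22% = 24.0286%.

24.0286%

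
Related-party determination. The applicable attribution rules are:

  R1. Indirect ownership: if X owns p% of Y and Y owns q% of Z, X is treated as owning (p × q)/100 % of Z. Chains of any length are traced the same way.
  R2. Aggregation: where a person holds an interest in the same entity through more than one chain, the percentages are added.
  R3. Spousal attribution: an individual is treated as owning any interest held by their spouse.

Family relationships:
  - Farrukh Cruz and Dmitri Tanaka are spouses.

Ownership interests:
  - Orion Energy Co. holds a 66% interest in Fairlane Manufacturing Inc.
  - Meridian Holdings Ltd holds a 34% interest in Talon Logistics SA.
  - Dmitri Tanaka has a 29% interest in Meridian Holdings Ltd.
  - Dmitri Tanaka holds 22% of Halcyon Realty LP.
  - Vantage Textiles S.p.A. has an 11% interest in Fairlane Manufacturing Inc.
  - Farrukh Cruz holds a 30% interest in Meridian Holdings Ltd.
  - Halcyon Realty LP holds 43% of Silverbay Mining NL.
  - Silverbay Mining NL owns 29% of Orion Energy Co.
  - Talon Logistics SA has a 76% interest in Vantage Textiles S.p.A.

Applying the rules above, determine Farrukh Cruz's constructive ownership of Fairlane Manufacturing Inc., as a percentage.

By spousal attribution (R3), Farrukh Cruz is treated as also owning Dmitri Tanaka's interest in Meridian Holdings Ltd, giving 30% + 29% = 59%.
By spousal attribution (R3), Farrukh Cruz is treated as owning Dmitri Tanaka's 22% interest in Halcyon Realty LP.
Chain via Meridian Holdings Ltd → Talon Logistics SA → Vantage Textiles S.p.A. (R1): 59% × 34% × 76% × 11% = 1.677016% of Fairlane Manufacturing Inc.
Chain via Halcyon Realty LP → Silverbay Mining NL → Orion Energy Co. (R1): 22% × 43% × 29% × 66% = 1.810644% of Fairlane Manufacturing Inc.
Aggregating (R2): 1.677016% + 1.810644% = 3.48766%.

3.48766%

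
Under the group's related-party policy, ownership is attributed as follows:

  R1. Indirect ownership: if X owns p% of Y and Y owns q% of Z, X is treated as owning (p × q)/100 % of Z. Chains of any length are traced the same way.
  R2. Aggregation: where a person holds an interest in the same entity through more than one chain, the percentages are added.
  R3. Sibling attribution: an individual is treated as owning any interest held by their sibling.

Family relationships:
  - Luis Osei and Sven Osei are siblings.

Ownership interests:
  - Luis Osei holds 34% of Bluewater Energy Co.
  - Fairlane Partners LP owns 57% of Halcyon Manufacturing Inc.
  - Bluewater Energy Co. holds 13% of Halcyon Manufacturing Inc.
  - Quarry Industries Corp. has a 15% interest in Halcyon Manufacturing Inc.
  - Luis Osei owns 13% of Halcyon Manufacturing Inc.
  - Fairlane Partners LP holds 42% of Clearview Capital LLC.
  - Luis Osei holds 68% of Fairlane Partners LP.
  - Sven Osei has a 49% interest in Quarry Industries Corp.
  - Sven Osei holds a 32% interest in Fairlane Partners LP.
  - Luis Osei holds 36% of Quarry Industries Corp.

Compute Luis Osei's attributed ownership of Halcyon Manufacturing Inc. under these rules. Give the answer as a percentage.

By sibling attribution (R3), Luis Osei is treated as also owning Sven Osei's interest in Quarry Industries Corp, giving 36% + 49% = 85%.
By sibling attribution (R3), Luis Osei is treated as also owning Sven Osei's interest in Fairlane Partners LP, giving 68% + 32% = 100%.
Chain via Quarry Industries Corp. (R1): 85% × 15% = 12.75% of Halcyon Manufacturing Inc.
Chain via Bluewater Energy Co. (R1): 34% × 13% = 4.42% of Halcyon Manufacturing Inc.
Chain via Fairlane Partners LP (R1): 100% × 57% = 57% of Halcyon Manufacturing Inc.
Direct interest in Halcyon Manufacturing Inc: 13%.
Aggregating (R2): 12.75% + 4.42% + 57% + 13% = 87.17%.

87.17%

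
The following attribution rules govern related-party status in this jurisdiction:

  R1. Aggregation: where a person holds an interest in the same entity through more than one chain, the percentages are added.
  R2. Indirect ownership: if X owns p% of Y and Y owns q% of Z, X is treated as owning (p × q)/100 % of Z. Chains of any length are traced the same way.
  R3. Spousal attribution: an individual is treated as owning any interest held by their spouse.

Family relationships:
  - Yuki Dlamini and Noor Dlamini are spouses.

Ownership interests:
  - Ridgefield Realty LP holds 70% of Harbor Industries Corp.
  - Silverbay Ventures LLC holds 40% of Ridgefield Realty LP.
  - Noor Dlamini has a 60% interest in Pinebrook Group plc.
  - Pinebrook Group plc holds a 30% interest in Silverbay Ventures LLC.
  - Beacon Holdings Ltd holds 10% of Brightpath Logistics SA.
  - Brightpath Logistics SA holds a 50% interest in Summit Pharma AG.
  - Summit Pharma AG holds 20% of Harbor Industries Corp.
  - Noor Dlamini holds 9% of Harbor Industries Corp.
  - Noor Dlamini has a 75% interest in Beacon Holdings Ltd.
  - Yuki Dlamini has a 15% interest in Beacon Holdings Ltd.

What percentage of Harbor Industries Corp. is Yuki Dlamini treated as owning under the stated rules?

By spousal attribution (R3), Yuki Dlamini is treated as also owning Noor Dlamini's interest in Beacon Holdings Ltd, giving 15% + 75% = 90%.
By spousal attribution (R3), Yuki Dlamini is treated as owning Noor Dlamini's 60% interest in Pinebrook Group plc.
By spousal attribution (R3), Yuki Dlamini is treated as owning Noor Dlamini's 9% interest in Harbor Industries Corp.
Chain via Beacon Holdings Ltd → Brightpath Logistics SA → Summit Pharma AG (R2): 90% × 10% × 50% × 20% = 0.9% of Harbor Industries Corp.
Chain via Pinebrook Group plc → Silverbay Ventures LLC → Ridgefield Realty LP (R2): 60% × 30% × 40% × 70% = 5.04% of Harbor Industries Corp.
Direct interest in Harbor Industries Corp: 9%.
Aggregating (R1): 0.9% + 5.04% + 9% = 14.94%.

14.94%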